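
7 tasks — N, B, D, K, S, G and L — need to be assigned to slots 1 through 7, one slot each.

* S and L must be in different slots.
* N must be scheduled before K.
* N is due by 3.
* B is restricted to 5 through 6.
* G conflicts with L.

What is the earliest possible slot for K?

Precedence pushes K to at least 2.
K at 2 is achievable: D=1, B=5, G=1, N=1, L=2, K=2, S=1.

2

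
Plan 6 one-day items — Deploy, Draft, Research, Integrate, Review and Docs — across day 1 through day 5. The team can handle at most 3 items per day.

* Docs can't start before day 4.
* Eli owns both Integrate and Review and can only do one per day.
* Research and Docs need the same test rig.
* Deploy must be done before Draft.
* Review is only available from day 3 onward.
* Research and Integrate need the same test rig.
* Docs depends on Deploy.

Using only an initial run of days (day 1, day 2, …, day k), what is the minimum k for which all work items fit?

4 days

The precedence chain requires at least 2 distinct days.
With at most 3 per day and 6 work items, at least 2 days are needed.
Docs can't be placed before day 4, so the schedule must run through at least day 4.
4 works (last occupied day: day 4): for example Deploy=day 1; Research=day 1; Integrate=day 2; Draft=day 2; Review=day 3; Docs=day 4.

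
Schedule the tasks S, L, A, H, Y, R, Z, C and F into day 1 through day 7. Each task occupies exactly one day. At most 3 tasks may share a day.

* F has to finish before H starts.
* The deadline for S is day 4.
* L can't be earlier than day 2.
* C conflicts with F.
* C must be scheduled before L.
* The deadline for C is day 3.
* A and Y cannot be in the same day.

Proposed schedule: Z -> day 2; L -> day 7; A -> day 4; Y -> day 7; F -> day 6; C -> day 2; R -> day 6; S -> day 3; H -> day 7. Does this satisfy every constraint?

The deadline for C is day 3 — holds.
F has to finish before H starts — holds.
The deadline for S is day 4 — holds.
A and Y cannot be in the same day — holds.
L can't be earlier than day 2 — holds.
C must be scheduled before L — holds.
At most 3 tasks may share a day — holds.
C conflicts with F — holds.

Valid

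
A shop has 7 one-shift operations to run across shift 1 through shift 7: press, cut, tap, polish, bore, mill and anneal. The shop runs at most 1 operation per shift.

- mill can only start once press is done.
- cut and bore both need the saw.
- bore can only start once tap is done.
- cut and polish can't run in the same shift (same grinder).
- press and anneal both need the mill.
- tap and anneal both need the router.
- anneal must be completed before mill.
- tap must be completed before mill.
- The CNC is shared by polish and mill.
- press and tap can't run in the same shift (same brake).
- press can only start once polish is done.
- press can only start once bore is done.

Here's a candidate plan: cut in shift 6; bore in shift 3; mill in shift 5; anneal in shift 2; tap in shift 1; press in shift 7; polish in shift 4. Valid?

mill can only start once press is done — violated.
anneal must be completed before mill — holds.
cut and polish can't run in the same shift (same grinder) — holds.
cut and bore both need the saw — holds.
bore can only start once tap is done — holds.
press can only start once bore is done — holds.
The CNC is shared by polish and mill — holds.
press and anneal both need the mill — holds.
tap must be completed before mill — holds.
The shop runs at most 1 operation per shift — holds.
press and tap can't run in the same shift (same brake) — holds.
tap and anneal both need the router — holds.
press can only start once polish is done — holds.

No. mill can only start once press is done is not satisfied.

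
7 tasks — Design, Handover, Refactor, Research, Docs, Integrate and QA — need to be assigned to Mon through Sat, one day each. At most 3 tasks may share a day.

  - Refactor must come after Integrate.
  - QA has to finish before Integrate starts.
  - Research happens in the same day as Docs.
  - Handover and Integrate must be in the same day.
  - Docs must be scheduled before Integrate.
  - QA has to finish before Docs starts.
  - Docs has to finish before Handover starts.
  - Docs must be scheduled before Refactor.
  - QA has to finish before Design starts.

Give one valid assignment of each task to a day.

Integrate=Wed; Docs=Tue; QA=Mon; Refactor=Thu; Handover=Wed; Research=Tue; Design=Tue

Checking: QA(Mon) before Integrate(Wed); Docs(Tue) before Handover(Wed); Docs(Tue) before Refactor(Thu); Integrate(Wed) before Refactor(Thu); QA(Mon) before Docs(Tue); QA(Mon) before Design(Tue); Docs(Tue) before Integrate(Wed); Handover = Integrate = Wed; Research = Docs = Tue; max 3 per day (cap 3).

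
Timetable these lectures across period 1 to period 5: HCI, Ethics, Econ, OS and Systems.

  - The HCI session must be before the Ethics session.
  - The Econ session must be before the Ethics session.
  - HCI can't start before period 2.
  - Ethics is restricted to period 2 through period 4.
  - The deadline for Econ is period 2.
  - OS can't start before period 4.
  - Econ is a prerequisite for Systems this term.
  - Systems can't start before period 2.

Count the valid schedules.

42

Splitting on HCI: it can be period 2 (28), period 3 (14). Listing each branch's schedules as (Ethics, Econ, OS, Systems) by period number:
HCI=period 2: (3,1,4,2) (3,1,4,3) (3,1,4,4) (3,1,4,5) (3,1,5,2) (3,1,5,3) (3,1,5,4) (3,1,5,5) (3,2,4,3) (3,2,4,4) (3,2,4,5) (3,2,5,3) (3,2,5,4) (3,2,5,5) (4,1,4,2) (4,1,4,3) (4,1,4,4) (4,1,4,5) (4,1,5,2) (4,1,5,3) (4,1,5,4) (4,1,5,5) (4,2,4,3) (4,2,4,4) (4,2,4,5) (4,2,5,3) (4,2,5,4) (4,2,5,5) — 28.
HCI=period 3: (4,1,4,2) (4,1,4,3) (4,1,4,4) (4,1,4,5) (4,1,5,2) (4,1,5,3) (4,1,5,4) (4,1,5,5) (4,2,4,3) (4,2,4,4) (4,2,4,5) (4,2,5,3) (4,2,5,4) (4,2,5,5) — 14.
Summing: 28 + 14 = 42.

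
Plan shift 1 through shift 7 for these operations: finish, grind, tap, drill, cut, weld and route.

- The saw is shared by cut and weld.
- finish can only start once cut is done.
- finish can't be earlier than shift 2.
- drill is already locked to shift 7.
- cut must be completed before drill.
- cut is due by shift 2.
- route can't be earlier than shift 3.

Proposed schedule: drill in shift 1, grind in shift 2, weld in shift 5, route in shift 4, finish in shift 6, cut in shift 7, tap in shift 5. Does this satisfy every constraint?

No — it violates: cut must be completed before drill

drill is already locked to shift 7 — violated.
cut is due by shift 2 — violated.
finish can only start once cut is done — violated.
cut must be completed before drill — violated.
route can't be earlier than shift 3 — holds.
The saw is shared by cut and weld — holds.
finish can't be earlier than shift 2 — holds.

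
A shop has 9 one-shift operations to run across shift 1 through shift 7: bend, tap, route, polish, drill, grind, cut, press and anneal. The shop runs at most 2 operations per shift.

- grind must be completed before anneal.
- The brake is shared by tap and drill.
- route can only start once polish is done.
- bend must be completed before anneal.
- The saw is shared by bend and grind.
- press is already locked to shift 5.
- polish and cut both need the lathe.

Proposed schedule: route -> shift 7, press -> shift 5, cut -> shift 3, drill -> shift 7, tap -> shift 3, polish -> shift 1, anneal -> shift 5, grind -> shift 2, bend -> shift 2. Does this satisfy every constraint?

No — it violates: The saw is shared by bend and grind

The shop runs at most 2 operations per shift — holds.
grind must be completed before anneal — holds.
press is already locked to shift 5 — holds.
bend must be completed before anneal — holds.
route can only start once polish is done — holds.
polish and cut both need the lathe — holds.
The saw is shared by bend and grind — violated.
The brake is shared by tap and drill — holds.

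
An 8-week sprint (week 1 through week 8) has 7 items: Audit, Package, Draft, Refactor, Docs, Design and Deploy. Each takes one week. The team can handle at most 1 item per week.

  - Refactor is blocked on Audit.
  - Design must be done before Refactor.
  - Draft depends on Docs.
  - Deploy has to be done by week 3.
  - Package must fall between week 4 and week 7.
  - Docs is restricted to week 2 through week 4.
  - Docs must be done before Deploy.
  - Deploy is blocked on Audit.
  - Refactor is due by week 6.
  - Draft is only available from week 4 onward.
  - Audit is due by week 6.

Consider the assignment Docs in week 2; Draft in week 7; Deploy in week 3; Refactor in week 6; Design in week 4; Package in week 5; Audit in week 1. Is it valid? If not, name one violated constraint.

Valid

Refactor is due by week 6 — holds.
Deploy has to be done by week 3 — holds.
Audit is due by week 6 — holds.
Refactor is blocked on Audit — holds.
Draft is only available from week 4 onward — holds.
Docs must be done before Deploy — holds.
Deploy is blocked on Audit — holds.
Draft depends on Docs — holds.
The team can handle at most 1 item per week — holds.
Docs is restricted to week 2 through week 4 — holds.
Package must fall between week 4 and week 7 — holds.
Design must be done before Refactor — holds.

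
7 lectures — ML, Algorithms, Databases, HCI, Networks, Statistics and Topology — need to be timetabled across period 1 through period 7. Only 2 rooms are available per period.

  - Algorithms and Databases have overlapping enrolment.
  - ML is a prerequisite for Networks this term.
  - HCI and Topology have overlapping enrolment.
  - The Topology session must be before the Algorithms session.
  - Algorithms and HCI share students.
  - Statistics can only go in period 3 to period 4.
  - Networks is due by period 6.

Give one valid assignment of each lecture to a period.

ML=period 1, Databases=period 3, Statistics=period 3, Algorithms=period 2, Networks=period 2, HCI=period 4, Topology=period 1

Checking: ML(period 1) before Networks(period 2); Topology(period 1) before Algorithms(period 2); Algorithms(period 2) != HCI(period 4); HCI(period 4) != Topology(period 1); Algorithms(period 2) != Databases(period 3); Networks=period 2 in [period 1,period 6]; Statistics=period 3 in [period 3,period 4]; max 2 per period (cap 2).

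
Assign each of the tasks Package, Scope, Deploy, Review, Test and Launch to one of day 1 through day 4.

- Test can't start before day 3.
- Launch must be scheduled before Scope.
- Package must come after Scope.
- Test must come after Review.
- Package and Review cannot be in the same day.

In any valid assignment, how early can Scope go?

day 2

Precedence pushes Scope to at least day 2; downstream work caps Scope at day 3.
Scope at day 2 is achievable: Package=day 3, Deploy=day 1, Review=day 1, Scope=day 2, Test=day 3, Launch=day 1.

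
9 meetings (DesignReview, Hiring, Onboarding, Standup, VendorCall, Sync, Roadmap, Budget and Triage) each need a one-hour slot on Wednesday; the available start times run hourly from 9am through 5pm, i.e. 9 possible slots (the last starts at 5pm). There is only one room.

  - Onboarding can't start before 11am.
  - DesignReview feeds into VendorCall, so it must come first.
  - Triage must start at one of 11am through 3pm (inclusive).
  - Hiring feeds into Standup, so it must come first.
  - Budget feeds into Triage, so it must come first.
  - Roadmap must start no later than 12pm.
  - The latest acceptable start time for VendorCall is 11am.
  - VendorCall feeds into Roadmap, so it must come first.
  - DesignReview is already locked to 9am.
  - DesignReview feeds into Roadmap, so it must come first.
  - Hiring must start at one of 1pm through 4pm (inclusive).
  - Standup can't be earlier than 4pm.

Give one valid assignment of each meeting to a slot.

Onboarding -> 3pm; Sync -> 5pm; Standup -> 4pm; Hiring -> 1pm; Triage -> 2pm; DesignReview -> 9am; VendorCall -> 10am; Budget -> 12pm; Roadmap -> 11am

Checking: DesignReview(9am) before Roadmap(11am); Budget(12pm) before Triage(2pm); VendorCall(10am) before Roadmap(11am); Hiring(1pm) before Standup(4pm); DesignReview(9am) before VendorCall(10am); DesignReview=9am in [9am,9am]; Roadmap=11am in [9am,12pm]; Triage=2pm in [11am,3pm]; Standup=4pm in [4pm,5pm]; Onboarding=3pm in [11am,5pm]; Hiring=1pm in [1pm,4pm]; VendorCall=10am in [9am,11am]; max 1 per slot (cap 1).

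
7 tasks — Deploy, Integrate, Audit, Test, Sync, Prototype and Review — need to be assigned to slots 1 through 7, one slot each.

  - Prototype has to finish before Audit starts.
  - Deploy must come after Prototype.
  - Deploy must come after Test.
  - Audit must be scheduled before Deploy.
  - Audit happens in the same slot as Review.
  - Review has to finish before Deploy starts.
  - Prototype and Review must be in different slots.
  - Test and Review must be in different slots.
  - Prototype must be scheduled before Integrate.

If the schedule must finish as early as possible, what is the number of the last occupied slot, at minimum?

The precedence chain requires at least 3 distinct slots.
3 works (last occupied slot: 3): for example Sync -> 1; Test -> 1; Integrate -> 2; Review -> 2; Prototype -> 1; Audit -> 2; Deploy -> 3.

3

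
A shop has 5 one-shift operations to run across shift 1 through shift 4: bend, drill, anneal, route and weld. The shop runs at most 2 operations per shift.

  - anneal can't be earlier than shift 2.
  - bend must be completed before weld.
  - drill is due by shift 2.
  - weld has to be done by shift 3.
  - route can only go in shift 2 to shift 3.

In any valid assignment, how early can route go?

shift 2

Route is available from shift 2; route's own window allows nothing later than shift 3.
route at shift 2 is achievable: drill -> shift 1; anneal -> shift 3; bend -> shift 1; weld -> shift 2; route -> shift 2.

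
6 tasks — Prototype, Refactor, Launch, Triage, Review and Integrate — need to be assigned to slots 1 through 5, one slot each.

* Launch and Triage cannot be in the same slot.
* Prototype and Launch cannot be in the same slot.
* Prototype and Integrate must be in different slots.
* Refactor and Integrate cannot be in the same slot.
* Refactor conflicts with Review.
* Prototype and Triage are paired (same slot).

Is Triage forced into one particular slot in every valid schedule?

No

Triage can be 1 (e.g. Launch=2, Refactor=1, Review=2, Integrate=2, Triage=1, Prototype=1) or 2 (e.g. Prototype -> 2; Triage -> 2; Review -> 2; Refactor -> 1; Integrate -> 3; Launch -> 1).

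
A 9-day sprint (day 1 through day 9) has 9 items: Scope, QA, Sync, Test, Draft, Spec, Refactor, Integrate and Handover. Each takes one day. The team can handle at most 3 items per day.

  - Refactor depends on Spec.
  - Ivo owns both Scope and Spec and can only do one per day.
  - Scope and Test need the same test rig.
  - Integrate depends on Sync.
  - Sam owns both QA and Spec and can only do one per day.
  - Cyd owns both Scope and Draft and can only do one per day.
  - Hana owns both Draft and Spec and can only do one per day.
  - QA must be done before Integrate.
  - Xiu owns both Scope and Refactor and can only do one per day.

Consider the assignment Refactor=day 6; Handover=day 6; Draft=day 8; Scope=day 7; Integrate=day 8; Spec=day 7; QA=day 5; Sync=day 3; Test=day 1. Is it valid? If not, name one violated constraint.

No. Ivo owns both Scope and Spec and can only do one per day is not satisfied.

Refactor depends on Spec — violated.
Xiu owns both Scope and Refactor and can only do one per day — holds.
Integrate depends on Sync — holds.
Hana owns both Draft and Spec and can only do one per day — holds.
Ivo owns both Scope and Spec and can only do one per day — violated.
The team can handle at most 3 items per day — holds.
QA must be done before Integrate — holds.
Cyd owns both Scope and Draft and can only do one per day — holds.
Sam owns both QA and Spec and can only do one per day — holds.
Scope and Test need the same test rig — holds.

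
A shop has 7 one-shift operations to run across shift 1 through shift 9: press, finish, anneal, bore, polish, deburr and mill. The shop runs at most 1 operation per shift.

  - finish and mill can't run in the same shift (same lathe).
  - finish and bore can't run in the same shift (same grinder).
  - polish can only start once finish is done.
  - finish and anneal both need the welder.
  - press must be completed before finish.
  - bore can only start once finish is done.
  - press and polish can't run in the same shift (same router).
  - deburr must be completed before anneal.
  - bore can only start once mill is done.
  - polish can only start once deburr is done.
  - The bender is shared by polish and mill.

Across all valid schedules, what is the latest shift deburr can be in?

Downstream work caps deburr at shift 8.
deburr at shift 7 is achievable: anneal=shift 9, deburr=shift 7, polish=shift 8, press=shift 1, finish=shift 2, bore=shift 4, mill=shift 3.
Nothing later works — the conflict and capacity constraints rule out every shift after shift 7.

shift 7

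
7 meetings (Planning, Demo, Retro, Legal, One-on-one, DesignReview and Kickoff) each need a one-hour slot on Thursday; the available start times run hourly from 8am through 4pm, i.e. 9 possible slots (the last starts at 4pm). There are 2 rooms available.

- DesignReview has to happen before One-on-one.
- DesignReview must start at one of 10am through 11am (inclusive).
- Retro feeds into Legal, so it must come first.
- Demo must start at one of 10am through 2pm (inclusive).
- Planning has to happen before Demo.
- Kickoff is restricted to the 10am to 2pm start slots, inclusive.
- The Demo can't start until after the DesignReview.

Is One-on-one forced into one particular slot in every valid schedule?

No

One-on-one can be 11am (e.g. Demo in 11am; Planning in 8am; Kickoff in 10am; One-on-one in 11am; Legal in 9am; DesignReview in 10am; Retro in 8am) or 12pm (e.g. Kickoff in 10am; One-on-one in 12pm; Legal in 9am; Planning in 8am; Demo in 11am; Retro in 8am; DesignReview in 10am).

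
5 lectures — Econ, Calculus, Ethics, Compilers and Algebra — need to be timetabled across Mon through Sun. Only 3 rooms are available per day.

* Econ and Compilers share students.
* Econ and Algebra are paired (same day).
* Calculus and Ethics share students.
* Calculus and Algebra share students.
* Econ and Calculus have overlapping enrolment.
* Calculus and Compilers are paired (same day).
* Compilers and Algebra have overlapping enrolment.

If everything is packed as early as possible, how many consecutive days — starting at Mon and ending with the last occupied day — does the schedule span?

With at most 3 per day and 5 lectures, at least 2 days are needed.
2 works (last occupied day: Tue): for example Algebra=Mon, Econ=Mon, Compilers=Tue, Calculus=Tue, Ethics=Mon.

2 days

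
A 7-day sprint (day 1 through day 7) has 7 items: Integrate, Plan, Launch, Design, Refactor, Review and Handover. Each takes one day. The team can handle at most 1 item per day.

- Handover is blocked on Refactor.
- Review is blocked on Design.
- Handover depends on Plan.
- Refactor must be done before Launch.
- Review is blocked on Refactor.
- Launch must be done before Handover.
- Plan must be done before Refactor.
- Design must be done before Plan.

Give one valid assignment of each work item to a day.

Launch -> day 4, Plan -> day 2, Design -> day 1, Handover -> day 5, Refactor -> day 3, Review -> day 6, Integrate -> day 7

Checking: Plan(day 2) before Handover(day 5); Design(day 1) before Review(day 6); Launch(day 4) before Handover(day 5); Refactor(day 3) before Review(day 6); Refactor(day 3) before Handover(day 5); Plan(day 2) before Refactor(day 3); Refactor(day 3) before Launch(day 4); Design(day 1) before Plan(day 2); max 1 per day (cap 1).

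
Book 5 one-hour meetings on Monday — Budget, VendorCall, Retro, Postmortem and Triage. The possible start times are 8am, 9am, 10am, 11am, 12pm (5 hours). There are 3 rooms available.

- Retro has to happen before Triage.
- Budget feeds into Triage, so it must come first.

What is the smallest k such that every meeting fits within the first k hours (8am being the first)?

2

The precedence chain requires at least 2 distinct hours.
With at most 3 per hour and 5 meetings, at least 2 hours are needed.
2 works (last occupied hour: 9am): for example Budget=8am; Triage=9am; VendorCall=8am; Retro=8am; Postmortem=9am.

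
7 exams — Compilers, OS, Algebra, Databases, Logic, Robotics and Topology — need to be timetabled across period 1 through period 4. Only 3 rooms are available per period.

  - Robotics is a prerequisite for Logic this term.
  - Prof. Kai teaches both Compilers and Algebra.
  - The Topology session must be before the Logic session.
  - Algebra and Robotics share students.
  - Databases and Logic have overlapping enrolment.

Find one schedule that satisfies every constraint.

Compilers in period 1, Robotics in period 1, Logic in period 2, OS in period 2, Topology in period 1, Algebra in period 2, Databases in period 3

Checking: Topology(period 1) before Logic(period 2); Robotics(period 1) before Logic(period 2); Compilers(period 1) != Algebra(period 2); Algebra(period 2) != Robotics(period 1); Databases(period 3) != Logic(period 2); max 3 per period (cap 3).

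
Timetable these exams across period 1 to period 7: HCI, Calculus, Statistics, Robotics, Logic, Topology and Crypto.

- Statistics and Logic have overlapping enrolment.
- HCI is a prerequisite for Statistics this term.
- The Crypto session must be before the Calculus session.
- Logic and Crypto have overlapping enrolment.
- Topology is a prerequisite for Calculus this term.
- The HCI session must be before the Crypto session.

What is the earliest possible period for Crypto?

period 2

Precedence pushes Crypto to at least period 2; downstream work caps Crypto at period 6.
Crypto at period 2 is achievable: Topology in period 1; Crypto in period 2; Robotics in period 1; Logic in period 1; Statistics in period 2; HCI in period 1; Calculus in period 3.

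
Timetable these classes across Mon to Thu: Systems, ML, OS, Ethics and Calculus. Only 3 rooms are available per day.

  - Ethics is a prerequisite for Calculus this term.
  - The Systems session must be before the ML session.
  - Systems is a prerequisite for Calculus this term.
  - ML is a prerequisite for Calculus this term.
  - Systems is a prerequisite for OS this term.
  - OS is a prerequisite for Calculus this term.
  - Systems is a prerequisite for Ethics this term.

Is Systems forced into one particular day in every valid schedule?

No

Systems can be Mon (e.g. Calculus -> Wed; Systems -> Mon; Ethics -> Tue; OS -> Tue; ML -> Tue) or Tue (e.g. Systems -> Tue, OS -> Wed, Calculus -> Thu, Ethics -> Wed, ML -> Wed).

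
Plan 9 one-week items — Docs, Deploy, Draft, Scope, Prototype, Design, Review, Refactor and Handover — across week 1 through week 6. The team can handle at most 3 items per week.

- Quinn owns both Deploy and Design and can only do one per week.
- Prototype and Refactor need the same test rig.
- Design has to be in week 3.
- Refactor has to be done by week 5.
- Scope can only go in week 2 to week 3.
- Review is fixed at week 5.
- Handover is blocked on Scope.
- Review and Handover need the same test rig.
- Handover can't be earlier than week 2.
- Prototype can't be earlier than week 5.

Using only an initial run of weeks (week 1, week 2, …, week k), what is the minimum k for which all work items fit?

The precedence chain requires at least 2 distinct weeks.
With at most 3 per week and 9 work items, at least 3 weeks are needed.
Prototype can't be placed before week 5, so the schedule must run through at least week 5.
5 works (last occupied week: week 5): for example Refactor in week 2; Review in week 5; Scope in week 2; Handover in week 3; Draft in week 1; Deploy in week 1; Docs in week 1; Prototype in week 5; Design in week 3.

5 weeks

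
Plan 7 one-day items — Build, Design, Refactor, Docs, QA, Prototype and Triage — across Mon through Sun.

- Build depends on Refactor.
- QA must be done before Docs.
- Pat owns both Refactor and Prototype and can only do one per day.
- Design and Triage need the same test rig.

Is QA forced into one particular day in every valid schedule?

No

QA can be Mon (e.g. Triage -> Tue, Docs -> Tue, Build -> Tue, QA -> Mon, Prototype -> Tue, Refactor -> Mon, Design -> Mon) or Tue (e.g. Triage in Tue; Design in Mon; Docs in Wed; Prototype in Tue; Build in Tue; QA in Tue; Refactor in Mon).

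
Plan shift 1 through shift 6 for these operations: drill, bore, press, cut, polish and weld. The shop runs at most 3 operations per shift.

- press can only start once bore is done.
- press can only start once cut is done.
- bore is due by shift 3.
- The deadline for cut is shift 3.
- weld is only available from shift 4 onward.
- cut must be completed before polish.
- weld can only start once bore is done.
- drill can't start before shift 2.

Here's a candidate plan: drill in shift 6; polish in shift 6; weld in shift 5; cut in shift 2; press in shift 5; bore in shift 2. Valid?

Yes, all constraints hold

cut must be completed before polish — holds.
bore is due by shift 3 — holds.
The shop runs at most 3 operations per shift — holds.
press can only start once cut is done — holds.
press can only start once bore is done — holds.
weld is only available from shift 4 onward — holds.
drill can't start before shift 2 — holds.
weld can only start once bore is done — holds.
The deadline for cut is shift 3 — holds.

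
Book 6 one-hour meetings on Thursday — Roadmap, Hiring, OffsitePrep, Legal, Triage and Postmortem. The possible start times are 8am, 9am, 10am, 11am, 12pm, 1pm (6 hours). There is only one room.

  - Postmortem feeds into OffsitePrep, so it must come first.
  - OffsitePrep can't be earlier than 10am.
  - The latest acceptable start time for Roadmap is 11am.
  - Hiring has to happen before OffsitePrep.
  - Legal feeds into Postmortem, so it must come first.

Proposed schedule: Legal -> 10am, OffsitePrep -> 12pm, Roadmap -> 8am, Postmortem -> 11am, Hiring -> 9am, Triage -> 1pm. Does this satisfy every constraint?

Postmortem feeds into OffsitePrep, so it must come first — holds.
OffsitePrep can't be earlier than 10am — holds.
There is only one room — holds.
Hiring has to happen before OffsitePrep — holds.
The latest acceptable start time for Roadmap is 11am — holds.
Legal feeds into Postmortem, so it must come first — holds.

Yes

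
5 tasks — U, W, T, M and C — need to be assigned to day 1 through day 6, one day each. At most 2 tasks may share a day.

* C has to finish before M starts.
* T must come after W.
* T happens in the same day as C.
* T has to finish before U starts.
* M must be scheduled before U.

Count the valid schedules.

Splitting on U: it can be day 4 (1), day 5 (4), day 6 (10). Listing each branch's schedules as (W, T, M, C) by day number:
U=day 4: (1,2,3,2) — 1.
U=day 5: (1,2,3,2) (1,2,4,2) (1,3,4,3) (2,3,4,3) — 4.
U=day 6: (1,2,3,2) (1,2,4,2) (1,2,5,2) (1,3,4,3) (1,3,5,3) (1,4,5,4) (2,3,4,3) (2,3,5,3) (2,4,5,4) (3,4,5,4) — 10.
Summing: 1 + 4 + 10 = 15.

15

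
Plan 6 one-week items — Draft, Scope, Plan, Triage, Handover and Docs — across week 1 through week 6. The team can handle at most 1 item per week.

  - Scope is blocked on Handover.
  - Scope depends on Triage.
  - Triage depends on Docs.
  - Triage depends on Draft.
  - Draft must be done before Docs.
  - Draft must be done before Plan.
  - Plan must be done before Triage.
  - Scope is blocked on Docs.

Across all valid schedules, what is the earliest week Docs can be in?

week 2

Precedence pushes Docs to at least week 2; downstream work caps Docs at week 4.
Docs at week 2 is achievable: Handover in week 5; Plan in week 3; Docs in week 2; Scope in week 6; Triage in week 4; Draft in week 1.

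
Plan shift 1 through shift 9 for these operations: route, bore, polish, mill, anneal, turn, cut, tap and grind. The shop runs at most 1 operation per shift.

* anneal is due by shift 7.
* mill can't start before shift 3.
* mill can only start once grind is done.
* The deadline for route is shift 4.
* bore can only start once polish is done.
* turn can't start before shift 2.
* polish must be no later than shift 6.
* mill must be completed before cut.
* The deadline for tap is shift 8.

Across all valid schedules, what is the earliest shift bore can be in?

Precedence pushes bore to at least shift 2.
bore at shift 2 is achievable: mill in shift 5, polish in shift 1, turn in shift 7, bore in shift 2, route in shift 3, tap in shift 8, grind in shift 4, cut in shift 9, anneal in shift 6.

shift 2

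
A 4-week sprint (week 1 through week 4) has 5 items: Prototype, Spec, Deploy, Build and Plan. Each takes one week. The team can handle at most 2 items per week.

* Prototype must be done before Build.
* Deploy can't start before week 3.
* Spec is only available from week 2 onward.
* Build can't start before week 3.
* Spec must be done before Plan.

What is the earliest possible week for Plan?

week 3

Precedence pushes Plan to at least week 3.
Plan at week 3 is achievable: Plan=week 3; Build=week 3; Deploy=week 4; Spec=week 2; Prototype=week 1.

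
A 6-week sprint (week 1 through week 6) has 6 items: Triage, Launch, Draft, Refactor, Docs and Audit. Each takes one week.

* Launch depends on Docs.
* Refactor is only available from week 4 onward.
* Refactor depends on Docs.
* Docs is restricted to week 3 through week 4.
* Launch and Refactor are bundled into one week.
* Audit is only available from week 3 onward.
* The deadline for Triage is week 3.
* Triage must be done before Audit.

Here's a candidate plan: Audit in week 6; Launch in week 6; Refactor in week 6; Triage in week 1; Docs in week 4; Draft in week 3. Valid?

Yes

Audit is only available from week 3 onward — holds.
Launch and Refactor are bundled into one week — holds.
Launch depends on Docs — holds.
The deadline for Triage is week 3 — holds.
Refactor depends on Docs — holds.
Refactor is only available from week 4 onward — holds.
Triage must be done before Audit — holds.
Docs is restricted to week 3 through week 4 — holds.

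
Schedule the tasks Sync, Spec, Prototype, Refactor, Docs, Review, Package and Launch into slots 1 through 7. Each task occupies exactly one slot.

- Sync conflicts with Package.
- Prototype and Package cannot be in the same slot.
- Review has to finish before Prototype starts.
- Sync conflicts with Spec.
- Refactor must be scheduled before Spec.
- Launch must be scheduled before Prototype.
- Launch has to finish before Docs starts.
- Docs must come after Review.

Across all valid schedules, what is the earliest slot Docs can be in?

Precedence pushes Docs to at least 2.
Docs at 2 is achievable: Package=3, Sync=1, Refactor=1, Spec=2, Launch=1, Prototype=2, Review=1, Docs=2.

2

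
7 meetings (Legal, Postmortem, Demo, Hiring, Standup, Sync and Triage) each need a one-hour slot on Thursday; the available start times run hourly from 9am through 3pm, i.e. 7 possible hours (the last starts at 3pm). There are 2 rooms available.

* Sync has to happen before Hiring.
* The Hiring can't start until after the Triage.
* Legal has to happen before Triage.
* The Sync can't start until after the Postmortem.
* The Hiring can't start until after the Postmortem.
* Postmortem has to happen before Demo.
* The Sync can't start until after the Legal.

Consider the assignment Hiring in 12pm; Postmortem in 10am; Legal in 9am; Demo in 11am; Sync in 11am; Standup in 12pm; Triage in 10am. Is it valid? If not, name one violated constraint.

Valid

There are 2 rooms available — holds.
Postmortem has to happen before Demo — holds.
Legal has to happen before Triage — holds.
Sync has to happen before Hiring — holds.
The Sync can't start until after the Postmortem — holds.
The Hiring can't start until after the Triage — holds.
The Sync can't start until after the Legal — holds.
The Hiring can't start until after the Postmortem — holds.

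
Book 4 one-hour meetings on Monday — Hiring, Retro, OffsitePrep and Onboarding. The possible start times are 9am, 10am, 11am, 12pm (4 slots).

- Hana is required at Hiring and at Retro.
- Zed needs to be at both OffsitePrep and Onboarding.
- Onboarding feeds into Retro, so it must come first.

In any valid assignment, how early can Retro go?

Precedence pushes Retro to at least 10am.
Retro at 10am is achievable: OffsitePrep in 10am, Retro in 10am, Onboarding in 9am, Hiring in 9am.

10am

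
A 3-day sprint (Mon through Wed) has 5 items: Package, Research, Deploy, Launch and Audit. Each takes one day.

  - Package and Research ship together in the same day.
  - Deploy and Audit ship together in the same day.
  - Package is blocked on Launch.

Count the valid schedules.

9

Splitting on Package: it can be Tue (3), Wed (6). Listing each branch's schedules as (Research, Deploy, Launch, Audit):
Package=Tue: (Tue,Mon,Mon,Mon) (Tue,Tue,Mon,Tue) (Tue,Wed,Mon,Wed) — 3.
Package=Wed: (Wed,Mon,Mon,Mon) (Wed,Mon,Tue,Mon) (Wed,Tue,Mon,Tue) (Wed,Tue,Tue,Tue) (Wed,Wed,Mon,Wed) (Wed,Wed,Tue,Wed) — 6.
Summing: 3 + 6 = 9.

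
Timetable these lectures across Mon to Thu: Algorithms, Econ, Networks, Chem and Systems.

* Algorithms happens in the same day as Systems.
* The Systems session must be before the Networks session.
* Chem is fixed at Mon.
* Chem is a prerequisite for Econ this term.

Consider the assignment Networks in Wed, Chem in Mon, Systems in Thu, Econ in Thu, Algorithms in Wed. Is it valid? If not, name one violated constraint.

Chem is fixed at Mon — holds.
The Systems session must be before the Networks session — violated.
Chem is a prerequisite for Econ this term — holds.
Algorithms happens in the same day as Systems — violated.

No. The Systems session must be before the Networks session is not satisfied.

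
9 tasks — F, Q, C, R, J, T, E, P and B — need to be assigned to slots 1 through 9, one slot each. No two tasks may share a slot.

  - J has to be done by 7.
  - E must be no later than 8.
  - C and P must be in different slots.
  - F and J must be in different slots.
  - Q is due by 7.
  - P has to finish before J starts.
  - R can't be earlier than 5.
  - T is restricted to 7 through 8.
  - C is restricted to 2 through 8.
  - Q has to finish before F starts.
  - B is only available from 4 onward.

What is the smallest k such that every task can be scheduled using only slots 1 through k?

The precedence chain requires at least 2 distinct slots.
With at most 1 per slot and 9 tasks, at least 9 slots are needed.
T can't be placed before 7, so the schedule must run through at least slot 7.
9 works (last occupied slot: 9): for example P=2, F=9, Q=1, J=3, C=6, T=7, R=5, B=4, E=8.

9 slots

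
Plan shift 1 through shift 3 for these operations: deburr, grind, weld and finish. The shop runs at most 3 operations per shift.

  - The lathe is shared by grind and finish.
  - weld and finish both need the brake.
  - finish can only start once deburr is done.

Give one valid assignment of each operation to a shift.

weld=shift 1, deburr=shift 1, finish=shift 2, grind=shift 1

Checking: deburr(shift 1) before finish(shift 2); weld(shift 1) != finish(shift 2); grind(shift 1) != finish(shift 2); max 3 per shift (cap 3).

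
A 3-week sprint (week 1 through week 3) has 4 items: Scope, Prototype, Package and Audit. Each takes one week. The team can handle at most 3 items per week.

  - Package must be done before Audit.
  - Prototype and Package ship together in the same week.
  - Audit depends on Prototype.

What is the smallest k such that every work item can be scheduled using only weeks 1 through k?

The precedence chain requires at least 2 distinct weeks.
With at most 3 per week and 4 work items, at least 2 weeks are needed.
2 works (last occupied week: week 2): for example Package -> week 1, Prototype -> week 1, Scope -> week 1, Audit -> week 2.

2 weeks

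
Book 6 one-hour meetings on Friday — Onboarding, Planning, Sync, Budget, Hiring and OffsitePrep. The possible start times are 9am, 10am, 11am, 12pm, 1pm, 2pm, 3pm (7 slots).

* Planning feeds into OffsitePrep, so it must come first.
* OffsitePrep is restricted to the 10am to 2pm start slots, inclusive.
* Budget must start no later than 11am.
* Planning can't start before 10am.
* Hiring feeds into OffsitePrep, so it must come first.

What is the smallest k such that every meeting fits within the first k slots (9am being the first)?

3 slots

The precedence chain requires at least 2 distinct slots.
Propagating the time windows through the other constraints, OffsitePrep can't land before 11am — that is slot 3 counting from 9am — so the schedule must run through at least 3 slots.
3 works (last occupied slot: 11am): for example Hiring=9am; OffsitePrep=11am; Planning=10am; Sync=9am; Onboarding=9am; Budget=9am.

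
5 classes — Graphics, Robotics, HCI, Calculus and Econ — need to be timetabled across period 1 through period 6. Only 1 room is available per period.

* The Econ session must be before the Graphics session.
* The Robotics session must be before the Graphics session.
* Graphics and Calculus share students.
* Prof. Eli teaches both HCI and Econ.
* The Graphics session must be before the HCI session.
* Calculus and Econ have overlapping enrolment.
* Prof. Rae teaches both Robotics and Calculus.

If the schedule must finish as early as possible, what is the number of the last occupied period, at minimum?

The precedence chain requires at least 3 distinct periods.
With at most 1 per period and 5 classes, at least 5 periods are needed.
5 works (last occupied period: period 5): for example Econ=period 2, Robotics=period 1, HCI=period 4, Graphics=period 3, Calculus=period 5.

period 5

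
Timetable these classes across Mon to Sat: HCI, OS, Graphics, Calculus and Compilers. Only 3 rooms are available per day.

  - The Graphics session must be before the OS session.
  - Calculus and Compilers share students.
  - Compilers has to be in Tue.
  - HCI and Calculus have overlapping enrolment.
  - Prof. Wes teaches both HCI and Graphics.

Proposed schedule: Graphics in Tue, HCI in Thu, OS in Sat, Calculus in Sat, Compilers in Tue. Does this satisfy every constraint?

Only 3 rooms are available per day — holds.
Prof. Wes teaches both HCI and Graphics — holds.
Calculus and Compilers share students — holds.
HCI and Calculus have overlapping enrolment — holds.
The Graphics session must be before the OS session — holds.
Compilers has to be in Tue — holds.

Valid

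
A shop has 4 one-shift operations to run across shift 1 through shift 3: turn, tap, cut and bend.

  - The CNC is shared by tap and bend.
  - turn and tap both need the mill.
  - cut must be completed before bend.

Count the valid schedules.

Splitting on turn: it can be shift 1 (3), shift 2 (4), shift 3 (5). Listing each branch's schedules as (tap, cut, bend) by shift number:
turn=shift 1: (2,1,3) (2,2,3) (3,1,2) — 3.
turn=shift 2: (1,1,2) (1,1,3) (1,2,3) (3,1,2) — 4.
turn=shift 3: (1,1,2) (1,1,3) (1,2,3) (2,1,3) (2,2,3) — 5.
Summing: 3 + 4 + 5 = 12.

12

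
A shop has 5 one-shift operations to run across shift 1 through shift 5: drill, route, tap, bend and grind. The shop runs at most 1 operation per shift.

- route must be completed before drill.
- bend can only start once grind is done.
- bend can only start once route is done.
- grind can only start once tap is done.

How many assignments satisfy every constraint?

9

Splitting on drill: it can be shift 2 (1), shift 3 (2), shift 4 (3), shift 5 (3). Listing each branch's schedules as (route, tap, bend, grind) by shift number:
drill=shift 2: (1,3,5,4) — 1.
drill=shift 3: (1,2,5,4) (2,1,5,4) — 2.
drill=shift 4: (1,2,5,3) (2,1,5,3) (3,1,5,2) — 3.
drill=shift 5: (1,2,4,3) (2,1,4,3) (3,1,4,2) — 3.
Summing: 1 + 2 + 3 + 3 = 9.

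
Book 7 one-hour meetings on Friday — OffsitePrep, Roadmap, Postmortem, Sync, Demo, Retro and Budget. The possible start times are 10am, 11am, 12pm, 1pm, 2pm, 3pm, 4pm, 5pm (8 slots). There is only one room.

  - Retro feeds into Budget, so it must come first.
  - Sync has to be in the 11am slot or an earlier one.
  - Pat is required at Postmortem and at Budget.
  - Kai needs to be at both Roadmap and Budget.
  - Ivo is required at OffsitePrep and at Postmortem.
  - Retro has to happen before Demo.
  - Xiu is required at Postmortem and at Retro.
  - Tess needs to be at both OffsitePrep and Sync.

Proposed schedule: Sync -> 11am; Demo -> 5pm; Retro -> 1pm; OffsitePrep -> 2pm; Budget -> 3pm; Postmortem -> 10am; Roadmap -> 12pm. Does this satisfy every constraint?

Valid

Tess needs to be at both OffsitePrep and Sync — holds.
Ivo is required at OffsitePrep and at Postmortem — holds.
There is only one room — holds.
Xiu is required at Postmortem and at Retro — holds.
Retro has to happen before Demo — holds.
Pat is required at Postmortem and at Budget — holds.
Sync has to be in the 11am slot or an earlier one — holds.
Kai needs to be at both Roadmap and Budget — holds.
Retro feeds into Budget, so it must come first — holds.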